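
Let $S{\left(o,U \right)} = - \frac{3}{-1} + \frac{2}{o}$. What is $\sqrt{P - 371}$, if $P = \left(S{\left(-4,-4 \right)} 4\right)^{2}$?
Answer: $i \sqrt{271} \approx 16.462 i$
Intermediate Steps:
$S{\left(o,U \right)} = 3 + \frac{2}{o}$ ($S{\left(o,U \right)} = \left(-3\right) \left(-1\right) + \frac{2}{o} = 3 + \frac{2}{o}$)
$P = 100$ ($P = \left(\left(3 + \frac{2}{-4}\right) 4\right)^{2} = \left(\left(3 + 2 \left(- \frac{1}{4}\right)\right) 4\right)^{2} = \left(\left(3 - \frac{1}{2}\right) 4\right)^{2} = \left(\frac{5}{2} \cdot 4\right)^{2} = 10^{2} = 100$)
$\sqrt{P - 371} = \sqrt{100 - 371} = \sqrt{-271} = i \sqrt{271}$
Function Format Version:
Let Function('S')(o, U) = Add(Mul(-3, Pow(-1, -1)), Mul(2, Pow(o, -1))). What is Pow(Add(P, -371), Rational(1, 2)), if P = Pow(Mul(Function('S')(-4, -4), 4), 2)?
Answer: Mul(I, Pow(271, Rational(1, 2))) ≈ Mul(16.462, I)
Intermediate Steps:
Function('S')(o, U) = Add(3, Mul(2, Pow(o, -1))) (Function('S')(o, U) = Add(Mul(-3, -1), Mul(2, Pow(o, -1))) = Add(3, Mul(2, Pow(o, -1))))
P = 100 (P = Pow(Mul(Add(3, Mul(2, Pow(-4, -1))), 4), 2) = Pow(Mul(Add(3, Mul(2, Rational(-1, 4))), 4), 2) = Pow(Mul(Add(3, Rational(-1, 2)), 4), 2) = Pow(Mul(Rational(5, 2), 4), 2) = Pow(10, 2) = 100)
Pow(Add(P, -371), Rational(1, 2)) = Pow(Add(100, -371), Rational(1, 2)) = Pow(-271, Rational(1, 2)) = Mul(I, Pow(271, Rational(1, 2)))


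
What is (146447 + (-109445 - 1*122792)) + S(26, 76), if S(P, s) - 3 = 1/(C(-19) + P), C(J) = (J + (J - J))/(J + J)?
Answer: -4546709/53 ≈ -85787.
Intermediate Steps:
C(J) = ½ (C(J) = (J + 0)/((2*J)) = J*(1/(2*J)) = ½)
S(P, s) = 3 + 1/(½ + P)
(146447 + (-109445 - 1*122792)) + S(26, 76) = (146447 + (-109445 - 1*122792)) + (5 + 6*26)/(1 + 2*26) = (146447 + (-109445 - 122792)) + (5 + 156)/(1 + 52) = (146447 - 232237) + 161/53 = -85790 + (1/53)*161 = -85790 + 161/53 = -4546709/53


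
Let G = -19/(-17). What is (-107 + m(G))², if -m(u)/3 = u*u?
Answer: 1024384036/83521 ≈ 12265.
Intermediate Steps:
G = 19/17 (G = -19*(-1/17) = 19/17 ≈ 1.1176)
m(u) = -3*u² (m(u) = -3*u*u = -3*u²)
(-107 + m(G))² = (-107 - 3*(19/17)²)² = (-107 - 3*361/289)² = (-107 - 1083/289)² = (-32006/289)² = 1024384036/83521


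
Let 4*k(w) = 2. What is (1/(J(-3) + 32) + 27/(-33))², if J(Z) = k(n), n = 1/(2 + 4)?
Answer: 316969/511225 ≈ 0.62002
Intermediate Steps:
n = ⅙ (n = 1/6 = ⅙ ≈ 0.16667)
k(w) = ½ (k(w) = (¼)*2 = ½)
J(Z) = ½
(1/(J(-3) + 32) + 27/(-33))² = (1/(½ + 32) + 27/(-33))² = (1/(65/2) + 27*(-1/33))² = (2/65 - 9/11)² = (-563/715)² = 316969/511225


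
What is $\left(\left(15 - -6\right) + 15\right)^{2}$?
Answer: $1296$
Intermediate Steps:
$\left(\left(15 - -6\right) + 15\right)^{2} = \left(\left(15 + 6\right) + 15\right)^{2} = \left(21 + 15\right)^{2} = 36^{2} = 1296$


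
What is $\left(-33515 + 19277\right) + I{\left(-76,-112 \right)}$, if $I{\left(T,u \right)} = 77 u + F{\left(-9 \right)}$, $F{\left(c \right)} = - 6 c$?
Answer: $-22808$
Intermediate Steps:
$I{\left(T,u \right)} = 54 + 77 u$ ($I{\left(T,u \right)} = 77 u - -54 = 77 u + 54 = 54 + 77 u$)
$\left(-33515 + 19277\right) + I{\left(-76,-112 \right)} = \left(-33515 + 19277\right) + \left(54 + 77 \left(-112\right)\right) = -14238 + \left(54 - 8624\right) = -14238 - 8570 = -22808$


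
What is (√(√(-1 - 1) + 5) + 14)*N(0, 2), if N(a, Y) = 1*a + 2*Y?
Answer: 56 + 4*√(5 + I*√2) ≈ 65.032 + 1.2527*I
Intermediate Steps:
N(a, Y) = a + 2*Y
(√(√(-1 - 1) + 5) + 14)*N(0, 2) = (√(√(-1 - 1) + 5) + 14)*(0 + 2*2) = (√(√(-2) + 5) + 14)*(0 + 4) = (√(I*√2 + 5) + 14)*4 = (√(5 + I*√2) + 14)*4 = (14 + √(5 + I*√2))*4 = 56 + 4*√(5 + I*√2)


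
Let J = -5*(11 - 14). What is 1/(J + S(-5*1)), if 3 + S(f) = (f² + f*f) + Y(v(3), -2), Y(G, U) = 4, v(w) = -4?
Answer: 1/66 ≈ 0.015152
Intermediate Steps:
J = 15 (J = -5*(-3) = 15)
S(f) = 1 + 2*f² (S(f) = -3 + ((f² + f*f) + 4) = -3 + ((f² + f²) + 4) = -3 + (2*f² + 4) = -3 + (4 + 2*f²) = 1 + 2*f²)
1/(J + S(-5*1)) = 1/(15 + (1 + 2*(-5*1)²)) = 1/(15 + (1 + 2*(-5)²)) = 1/(15 + (1 + 2*25)) = 1/(15 + (1 + 50)) = 1/(15 + 51) = 1/66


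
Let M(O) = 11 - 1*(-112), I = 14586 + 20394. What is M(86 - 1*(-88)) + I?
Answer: 35103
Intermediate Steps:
I = 34980
M(O) = 123 (M(O) = 11 + 112 = 123)
M(86 - 1*(-88)) + I = 123 + 34980 = 35103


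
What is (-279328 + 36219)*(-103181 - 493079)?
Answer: 144956172340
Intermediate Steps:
(-279328 + 36219)*(-103181 - 493079) = -243109*(-596260) = 144956172340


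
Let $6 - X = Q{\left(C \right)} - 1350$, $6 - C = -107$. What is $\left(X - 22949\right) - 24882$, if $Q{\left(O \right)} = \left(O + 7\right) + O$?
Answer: $-46708$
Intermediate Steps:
$C = 113$ ($C = 6 - -107 = 6 + 107 = 113$)
$Q{\left(O \right)} = 7 + 2 O$ ($Q{\left(O \right)} = \left(7 + O\right) + O = 7 + 2 O$)
$X = 1123$ ($X = 6 - \left(\left(7 + 2 \cdot 113\right) - 1350\right) = 6 - \left(\left(7 + 226\right) - 1350\right) = 6 - \left(233 - 1350\right) = 6 - -1117 = 6 + 1117 = 1123$)
$\left(X - 22949\right) - 24882 = \left(1123 - 22949\right) - 24882 = -21826 - 24882 = -46708$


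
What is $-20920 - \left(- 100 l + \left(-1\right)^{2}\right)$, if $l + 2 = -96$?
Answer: $-30721$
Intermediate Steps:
$l = -98$ ($l = -2 - 96 = -98$)
$-20920 - \left(- 100 l + \left(-1\right)^{2}\right) = -20920 - \left(\left(-100\right) \left(-98\right) + \left(-1\right)^{2}\right) = -20920 - \left(9800 + 1\right) = -20920 - 9801 = -30721$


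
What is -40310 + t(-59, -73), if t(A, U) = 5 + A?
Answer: -40364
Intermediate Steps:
-40310 + t(-59, -73) = -40310 + (5 - 59) = -40310 - 54 = -40364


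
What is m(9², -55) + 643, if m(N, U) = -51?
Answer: 592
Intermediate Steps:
m(9², -55) + 643 = -51 + 643 = 592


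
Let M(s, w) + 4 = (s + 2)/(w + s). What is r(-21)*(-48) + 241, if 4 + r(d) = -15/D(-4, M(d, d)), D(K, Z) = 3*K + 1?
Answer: 4043/11 ≈ 367.55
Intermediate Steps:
M(s, w) = -4 + (2 + s)/(s + w) (M(s, w) = -4 + (s + 2)/(w + s) = -4 + (2 + s)/(s + w))
D(K, Z) = 1 + 3*K
r(d) = -29/11 (r(d) = -4 - 15/(1 + 3*(-4)) = -4 - 15/(1 - 12) = -4 - 15/(-11) = -4 - 15*(-1/11) = -4 + 15/11 = -29/11)
r(-21)*(-48) + 241 = -29/11*(-48) + 241 = 1392/11 + 241 = 4043/11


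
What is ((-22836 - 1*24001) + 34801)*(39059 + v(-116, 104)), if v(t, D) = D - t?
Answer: -472762044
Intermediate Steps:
((-22836 - 1*24001) + 34801)*(39059 + v(-116, 104)) = ((-22836 - 1*24001) + 34801)*(39059 + (104 - 1*(-116))) = ((-22836 - 24001) + 34801)*(39059 + (104 + 116)) = (-46837 + 34801)*(39059 + 220) = -12036*39279 = -472762044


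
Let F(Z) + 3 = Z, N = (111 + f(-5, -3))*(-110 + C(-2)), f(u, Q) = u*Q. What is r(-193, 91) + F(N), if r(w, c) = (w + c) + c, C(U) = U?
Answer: -14126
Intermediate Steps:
f(u, Q) = Q*u
N = -14112 (N = (111 - 3*(-5))*(-110 - 2) = (111 + 15)*(-112) = 126*(-112) = -14112)
r(w, c) = w + 2*c (r(w, c) = (c + w) + c = w + 2*c)
F(Z) = -3 + Z
r(-193, 91) + F(N) = (-193 + 2*91) + (-3 - 14112) = (-193 + 182) - 14115 = -11 - 14115 = -14126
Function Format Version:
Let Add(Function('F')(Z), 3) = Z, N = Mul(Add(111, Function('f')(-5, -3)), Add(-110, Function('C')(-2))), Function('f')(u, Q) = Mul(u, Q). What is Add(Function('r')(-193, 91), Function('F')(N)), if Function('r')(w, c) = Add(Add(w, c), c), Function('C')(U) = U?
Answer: -14126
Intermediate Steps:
Function('f')(u, Q) = Mul(Q, u)
N = -14112 (N = Mul(Add(111, Mul(-3, -5)), Add(-110, -2)) = Mul(Add(111, 15), -112) = Mul(126, -112) = -14112)
Function('r')(w, c) = Add(w, Mul(2, c)) (Function('r')(w, c) = Add(Add(c, w), c) = Add(w, Mul(2, c)))
Function('F')(Z) = Add(-3, Z)
Add(Function('r')(-193, 91), Function('F')(N)) = Add(Add(-193, Mul(2, 91)), Add(-3, -14112)) = Add(Add(-193, 182), -14115) = Add(-11, -14115) = -14126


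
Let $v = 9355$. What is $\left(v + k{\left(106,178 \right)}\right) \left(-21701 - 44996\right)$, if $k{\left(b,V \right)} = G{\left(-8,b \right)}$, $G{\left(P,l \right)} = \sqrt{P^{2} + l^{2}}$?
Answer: $-623950435 - 666970 \sqrt{113} \approx -6.3104 \cdot 10^{8}$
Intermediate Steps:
$k{\left(b,V \right)} = \sqrt{64 + b^{2}}$ ($k{\left(b,V \right)} = \sqrt{\left(-8\right)^{2} + b^{2}} = \sqrt{64 + b^{2}}$)
$\left(v + k{\left(106,178 \right)}\right) \left(-21701 - 44996\right) = \left(9355 + \sqrt{64 + 106^{2}}\right) \left(-21701 - 44996\right) = \left(9355 + \sqrt{64 + 11236}\right) \left(-66697\right) = \left(9355 + \sqrt{11300}\right) \left(-66697\right) = \left(9355 + 10 \sqrt{113}\right) \left(-66697\right) = -623950435 - 666970 \sqrt{113}$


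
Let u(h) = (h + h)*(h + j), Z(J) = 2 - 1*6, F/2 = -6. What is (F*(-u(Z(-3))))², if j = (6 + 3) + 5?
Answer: 921600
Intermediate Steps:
F = -12 (F = 2*(-6) = -12)
Z(J) = -4 (Z(J) = 2 - 6 = -4)
j = 14 (j = 9 + 5 = 14)
u(h) = 2*h*(14 + h) (u(h) = (h + h)*(h + 14) = (2*h)*(14 + h) = 2*h*(14 + h))
(F*(-u(Z(-3))))² = (-(-12)*2*(-4)*(14 - 4))² = (-(-12)*2*(-4)*10)² = (-(-12)*(-80))² = (-12*80)² = (-960)² = 921600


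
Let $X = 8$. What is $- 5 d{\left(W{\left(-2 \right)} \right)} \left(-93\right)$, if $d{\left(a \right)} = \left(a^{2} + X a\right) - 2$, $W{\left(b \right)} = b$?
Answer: $-6510$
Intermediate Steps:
$d{\left(a \right)} = -2 + a^{2} + 8 a$ ($d{\left(a \right)} = \left(a^{2} + 8 a\right) - 2 = -2 + a^{2} + 8 a$)
$- 5 d{\left(W{\left(-2 \right)} \right)} \left(-93\right) = - 5 \left(-2 + \left(-2\right)^{2} + 8 \left(-2\right)\right) \left(-93\right) = - 5 \left(-2 + 4 - 16\right) \left(-93\right) = \left(-5\right) \left(-14\right) \left(-93\right) = 70 \left(-93\right) = -6510$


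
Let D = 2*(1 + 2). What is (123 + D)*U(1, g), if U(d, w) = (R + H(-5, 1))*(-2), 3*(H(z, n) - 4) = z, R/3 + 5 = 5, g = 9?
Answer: -602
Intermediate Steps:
R = 0 (R = -15 + 3*5 = -15 + 15 = 0)
H(z, n) = 4 + z/3
D = 6 (D = 2*3 = 6)
U(d, w) = -14/3 (U(d, w) = (0 + (4 + (1/3)*(-5)))*(-2) = (0 + (4 - 5/3))*(-2) = (0 + 7/3)*(-2) = (7/3)*(-2) = -14/3)
(123 + D)*U(1, g) = (123 + 6)*(-14/3) = 129*(-14/3) = -602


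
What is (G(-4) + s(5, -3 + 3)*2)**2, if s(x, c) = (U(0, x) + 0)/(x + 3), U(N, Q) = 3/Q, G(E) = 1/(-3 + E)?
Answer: 1/19600 ≈ 5.1020e-5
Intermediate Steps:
s(x, c) = 3/(x*(3 + x)) (s(x, c) = (3/x + 0)/(x + 3) = (3/x)/(3 + x) = 3/(x*(3 + x)))
(G(-4) + s(5, -3 + 3)*2)**2 = (1/(-3 - 4) + (3/(5*(3 + 5)))*2)**2 = (1/(-7) + (3*(1/5)/8)*2)**2 = (-1/7 + (3*(1/5)*(1/8))*2)**2 = (-1/7 + (3/40)*2)**2 = (-1/7 + 3/20)**2 = (1/140)**2 = 1/19600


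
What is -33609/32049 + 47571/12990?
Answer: 120891341/46257390 ≈ 2.6134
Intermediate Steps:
-33609/32049 + 47571/12990 = -33609*1/32049 + 47571*(1/12990) = -11203/10683 + 15857/4330 = 120891341/46257390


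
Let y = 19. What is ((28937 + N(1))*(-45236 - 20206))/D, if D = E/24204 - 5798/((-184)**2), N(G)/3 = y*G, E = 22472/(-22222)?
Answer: 2159487273539115321984/194955034991 ≈ 1.1077e+10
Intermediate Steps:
E = -11236/11111 (E = 22472*(-1/22222) = -11236/11111 ≈ -1.0112)
N(G) = 57*G (N(G) = 3*(19*G) = 57*G)
D = -194955034991/1138114485408 (D = -11236/11111/24204 - 5798/((-184)**2) = -11236/11111*1/24204 - 5798/33856 = -2809/67232661 - 5798*1/33856 = -2809/67232661 - 2899/16928 = -194955034991/1138114485408 ≈ -0.17130)
((28937 + N(1))*(-45236 - 20206))/D = ((28937 + 57*1)*(-45236 - 20206))/(-194955034991/1138114485408) = ((28937 + 57)*(-65442))*(-1138114485408/194955034991) = (28994*(-65442))*(-1138114485408/194955034991) = -1897425348*(-1138114485408/194955034991) = 2159487273539115321984/194955034991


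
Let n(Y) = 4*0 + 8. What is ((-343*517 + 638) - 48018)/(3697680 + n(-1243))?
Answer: -224711/3697688 ≈ -0.060771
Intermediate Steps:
n(Y) = 8 (n(Y) = 0 + 8 = 8)
((-343*517 + 638) - 48018)/(3697680 + n(-1243)) = ((-343*517 + 638) - 48018)/(3697680 + 8) = ((-177331 + 638) - 48018)/3697688 = (-176693 - 48018)*(1/3697688) = -224711*1/3697688 = -224711/3697688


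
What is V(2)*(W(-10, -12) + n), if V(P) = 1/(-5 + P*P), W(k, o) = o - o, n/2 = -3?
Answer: 6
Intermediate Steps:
n = -6 (n = 2*(-3) = -6)
W(k, o) = 0
V(P) = 1/(-5 + P²)
V(2)*(W(-10, -12) + n) = (0 - 6)/(-5 + 2²) = -6/(-5 + 4) = -6/(-1) = -1*(-6) = 6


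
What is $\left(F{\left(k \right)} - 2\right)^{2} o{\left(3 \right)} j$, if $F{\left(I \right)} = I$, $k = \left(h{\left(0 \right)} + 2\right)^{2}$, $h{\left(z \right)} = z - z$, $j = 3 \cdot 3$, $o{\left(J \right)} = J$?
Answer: $108$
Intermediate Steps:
$j = 9$
$h{\left(z \right)} = 0$
$k = 4$ ($k = \left(0 + 2\right)^{2} = 2^{2} = 4$)
$\left(F{\left(k \right)} - 2\right)^{2} o{\left(3 \right)} j = \left(4 - 2\right)^{2} \cdot 3 \cdot 9 = 2^{2} \cdot 3 \cdot 9 = 4 \cdot 3 \cdot 9 = 12 \cdot 9 = 108$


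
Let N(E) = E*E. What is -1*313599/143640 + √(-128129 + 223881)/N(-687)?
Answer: -104533/47880 + 2*√23938/471969 ≈ -2.1826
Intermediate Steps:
N(E) = E²
-1*313599/143640 + √(-128129 + 223881)/N(-687) = -1*313599/143640 + √(-128129 + 223881)/((-687)²) = -313599*1/143640 + √95752/471969 = -104533/47880 + (2*√23938)*(1/471969) = -104533/47880 + 2*√23938/471969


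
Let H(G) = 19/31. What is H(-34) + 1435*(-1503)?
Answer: -66860936/31 ≈ -2.1568e+6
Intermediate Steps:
H(G) = 19/31 (H(G) = 19*(1/31) = 19/31)
H(-34) + 1435*(-1503) = 19/31 + 1435*(-1503) = 19/31 - 2156805 = -66860936/31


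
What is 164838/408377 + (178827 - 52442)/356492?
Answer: 110376155441/145583133484 ≈ 0.75817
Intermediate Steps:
164838/408377 + (178827 - 52442)/356492 = 164838*(1/408377) + 126385*(1/356492) = 164838/408377 + 126385/356492 = 110376155441/145583133484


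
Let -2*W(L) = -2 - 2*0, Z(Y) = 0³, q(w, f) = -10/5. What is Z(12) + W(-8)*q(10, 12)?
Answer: -2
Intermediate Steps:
q(w, f) = -2 (q(w, f) = -10*⅕ = -2)
Z(Y) = 0
W(L) = 1 (W(L) = -(-2 - 2*0)/2 = -(-2 + 0)/2 = -½*(-2) = 1)
Z(12) + W(-8)*q(10, 12) = 0 + 1*(-2) = 0 - 2 = -2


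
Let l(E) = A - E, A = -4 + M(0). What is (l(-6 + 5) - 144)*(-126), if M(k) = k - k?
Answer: 18522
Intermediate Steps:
M(k) = 0
A = -4 (A = -4 + 0 = -4)
l(E) = -4 - E
(l(-6 + 5) - 144)*(-126) = ((-4 - (-6 + 5)) - 144)*(-126) = ((-4 - 1*(-1)) - 144)*(-126) = ((-4 + 1) - 144)*(-126) = (-3 - 144)*(-126) = -147*(-126) = 18522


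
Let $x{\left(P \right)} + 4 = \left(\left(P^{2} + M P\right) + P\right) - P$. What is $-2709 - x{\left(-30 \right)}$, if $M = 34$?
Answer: $-2585$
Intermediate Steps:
$x{\left(P \right)} = -4 + P^{2} + 34 P$ ($x{\left(P \right)} = -4 - \left(- P^{2} - 34 P\right) = -4 + \left(P^{2} + 34 P\right) = -4 + P^{2} + 34 P$)
$-2709 - x{\left(-30 \right)} = -2709 - \left(-4 + \left(-30\right)^{2} + 34 \left(-30\right)\right) = -2709 - \left(-4 + 900 - 1020\right) = -2709 - -124 = -2709 + 124 = -2585$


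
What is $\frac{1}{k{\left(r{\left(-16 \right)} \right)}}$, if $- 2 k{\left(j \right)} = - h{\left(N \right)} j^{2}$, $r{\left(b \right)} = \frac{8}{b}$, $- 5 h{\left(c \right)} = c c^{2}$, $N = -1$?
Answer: $40$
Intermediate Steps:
$h{\left(c \right)} = - \frac{c^{3}}{5}$ ($h{\left(c \right)} = - \frac{c c^{2}}{5} = - \frac{c^{3}}{5}$)
$k{\left(j \right)} = \frac{j^{2}}{10}$ ($k{\left(j \right)} = - \frac{\left(-1\right) - \frac{\left(-1\right)^{3}}{5} j^{2}}{2} = - \frac{\left(-1\right) \left(- \frac{1}{5}\right) \left(-1\right) j^{2}}{2} = - \frac{\left(-1\right) \frac{j^{2}}{5}}{2} = - \frac{\left(- \frac{1}{5}\right) j^{2}}{2} = \frac{j^{2}}{10}$)
$\frac{1}{k{\left(r{\left(-16 \right)} \right)}} = \frac{1}{\frac{1}{10} \left(\frac{8}{-16}\right)^{2}} = \frac{1}{\frac{1}{10} \left(8 \left(- \frac{1}{16}\right)\right)^{2}} = \frac{1}{\frac{1}{10} \left(- \frac{1}{2}\right)^{2}} = \frac{1}{\frac{1}{10} \cdot \frac{1}{4}} = \frac{1}{\frac{1}{40}} = 40$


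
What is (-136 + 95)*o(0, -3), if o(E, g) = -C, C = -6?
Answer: -246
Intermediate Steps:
o(E, g) = 6 (o(E, g) = -1*(-6) = 6)
(-136 + 95)*o(0, -3) = (-136 + 95)*6 = -41*6 = -246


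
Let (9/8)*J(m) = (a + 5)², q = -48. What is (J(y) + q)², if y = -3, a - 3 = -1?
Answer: 1600/81 ≈ 19.753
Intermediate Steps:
a = 2 (a = 3 - 1 = 2)
J(m) = 392/9 (J(m) = 8*(2 + 5)²/9 = (8/9)*7² = (8/9)*49 = 392/9)
(J(y) + q)² = (392/9 - 48)² = (-40/9)² = 1600/81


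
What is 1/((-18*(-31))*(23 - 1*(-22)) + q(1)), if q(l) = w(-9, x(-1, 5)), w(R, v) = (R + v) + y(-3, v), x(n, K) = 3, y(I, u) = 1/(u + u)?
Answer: 6/150625 ≈ 3.9834e-5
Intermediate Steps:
y(I, u) = 1/(2*u)
w(R, v) = R + v + 1/(2*v) (w(R, v) = (R + v) + 1/(2*v) = R + v + 1/(2*v))
q(l) = -35/6 (q(l) = -9 + 3 + (1/2)/3 = -9 + 3 + (1/2)*(1/3) = -9 + 3 + 1/6 = -35/6)
1/((-18*(-31))*(23 - 1*(-22)) + q(1)) = 1/((-18*(-31))*(23 - 1*(-22)) - 35/6) = 1/(558*(23 + 22) - 35/6) = 1/(558*45 - 35/6) = 1/(25110 - 35/6) = 1/(150625/6) = 6/150625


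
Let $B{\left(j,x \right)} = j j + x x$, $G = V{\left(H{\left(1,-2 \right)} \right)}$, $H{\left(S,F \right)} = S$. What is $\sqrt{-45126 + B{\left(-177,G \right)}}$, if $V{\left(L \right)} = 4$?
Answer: $i \sqrt{13781} \approx 117.39 i$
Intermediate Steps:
$G = 4$
$B{\left(j,x \right)} = j^{2} + x^{2}$
$\sqrt{-45126 + B{\left(-177,G \right)}} = \sqrt{-45126 + \left(\left(-177\right)^{2} + 4^{2}\right)} = \sqrt{-45126 + \left(31329 + 16\right)} = \sqrt{-45126 + 31345} = \sqrt{-13781} = i \sqrt{13781}$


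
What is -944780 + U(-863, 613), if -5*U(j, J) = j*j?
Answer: -5468669/5 ≈ -1.0937e+6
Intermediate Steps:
U(j, J) = -j²/5 (U(j, J) = -j*j/5 = -j²/5)
-944780 + U(-863, 613) = -944780 - ⅕*(-863)² = -944780 - ⅕*744769 = -944780 - 744769/5 = -5468669/5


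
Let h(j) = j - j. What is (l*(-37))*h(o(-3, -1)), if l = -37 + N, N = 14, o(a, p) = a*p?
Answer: 0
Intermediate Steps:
l = -23 (l = -37 + 14 = -23)
h(j) = 0
(l*(-37))*h(o(-3, -1)) = -23*(-37)*0 = 851*0 = 0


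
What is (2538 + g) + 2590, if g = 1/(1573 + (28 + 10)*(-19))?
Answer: 4363929/851 ≈ 5128.0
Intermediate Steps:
g = 1/851 (g = 1/(1573 + 38*(-19)) = 1/(1573 - 722) = 1/851 ≈ 0.0011751)
(2538 + g) + 2590 = (2538 + 1/851) + 2590 = 2159839/851 + 2590 = 4363929/851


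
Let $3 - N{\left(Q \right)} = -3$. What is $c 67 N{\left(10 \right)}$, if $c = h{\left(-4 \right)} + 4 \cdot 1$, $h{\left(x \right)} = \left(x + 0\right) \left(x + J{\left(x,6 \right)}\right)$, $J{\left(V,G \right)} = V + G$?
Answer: $4824$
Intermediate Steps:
$J{\left(V,G \right)} = G + V$
$N{\left(Q \right)} = 6$ ($N{\left(Q \right)} = 3 - -3 = 3 + 3 = 6$)
$h{\left(x \right)} = x \left(6 + 2 x\right)$ ($h{\left(x \right)} = \left(x + 0\right) \left(x + \left(6 + x\right)\right) = x \left(6 + 2 x\right)$)
$c = 12$ ($c = 2 \left(-4\right) \left(3 - 4\right) + 4 \cdot 1 = 2 \left(-4\right) \left(-1\right) + 4 = 8 + 4 = 12$)
$c 67 N{\left(10 \right)} = 12 \cdot 67 \cdot 6 = 804 \cdot 6 = 4824$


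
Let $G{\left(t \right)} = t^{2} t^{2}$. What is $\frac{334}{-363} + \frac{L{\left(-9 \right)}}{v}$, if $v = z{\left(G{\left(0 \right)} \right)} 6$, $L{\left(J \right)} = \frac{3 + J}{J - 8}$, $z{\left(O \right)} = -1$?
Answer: $- \frac{6041}{6171} \approx -0.97893$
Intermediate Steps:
$G{\left(t \right)} = t^{4}$
$L{\left(J \right)} = \frac{3 + J}{-8 + J}$
$v = -6$ ($v = \left(-1\right) 6 = -6$)
$\frac{334}{-363} + \frac{L{\left(-9 \right)}}{v} = \frac{334}{-363} + \frac{\frac{1}{-8 - 9} \left(3 - 9\right)}{-6} = 334 \left(- \frac{1}{363}\right) + \frac{1}{-17} \left(-6\right) \left(- \frac{1}{6}\right) = - \frac{334}{363} + \left(- \frac{1}{17}\right) \left(-6\right) \left(- \frac{1}{6}\right) = - \frac{334}{363} + \frac{6}{17} \left(- \frac{1}{6}\right) = - \frac{334}{363} - \frac{1}{17} = - \frac{6041}{6171}$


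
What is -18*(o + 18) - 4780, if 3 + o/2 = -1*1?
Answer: -4960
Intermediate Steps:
o = -8 (o = -6 + 2*(-1*1) = -6 + 2*(-1) = -6 - 2 = -8)
-18*(o + 18) - 4780 = -18*(-8 + 18) - 4780 = -18*10 - 4780 = -180 - 4780 = -4960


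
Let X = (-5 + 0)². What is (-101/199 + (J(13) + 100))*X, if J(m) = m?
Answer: 559650/199 ≈ 2812.3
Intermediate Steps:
X = 25 (X = (-5)² = 25)
(-101/199 + (J(13) + 100))*X = (-101/199 + (13 + 100))*25 = (-101*1/199 + 113)*25 = (-101/199 + 113)*25 = (22386/199)*25 = 559650/199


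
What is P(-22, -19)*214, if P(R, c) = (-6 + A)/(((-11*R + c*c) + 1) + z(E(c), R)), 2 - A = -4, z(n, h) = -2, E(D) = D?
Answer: 0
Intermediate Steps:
A = 6 (A = 2 - 1*(-4) = 2 + 4 = 6)
P(R, c) = 0 (P(R, c) = (-6 + 6)/(((-11*R + c*c) + 1) - 2) = 0/(((-11*R + c²) + 1) - 2) = 0/(((c² - 11*R) + 1) - 2) = 0/((1 + c² - 11*R) - 2) = 0/(-1 + c² - 11*R) = 0)
P(-22, -19)*214 = 0*214 = 0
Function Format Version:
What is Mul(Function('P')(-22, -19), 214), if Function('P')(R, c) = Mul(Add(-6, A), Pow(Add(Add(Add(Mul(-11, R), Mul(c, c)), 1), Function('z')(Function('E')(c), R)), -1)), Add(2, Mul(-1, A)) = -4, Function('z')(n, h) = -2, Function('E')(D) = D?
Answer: 0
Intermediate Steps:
A = 6 (A = Add(2, Mul(-1, -4)) = Add(2, 4) = 6)
Function('P')(R, c) = 0 (Function('P')(R, c) = Mul(Add(-6, 6), Pow(Add(Add(Add(Mul(-11, R), Mul(c, c)), 1), -2), -1)) = Mul(0, Pow(Add(Add(Add(Mul(-11, R), Pow(c, 2)), 1), -2), -1)) = Mul(0, Pow(Add(Add(Add(Pow(c, 2), Mul(-11, R)), 1), -2), -1)) = Mul(0, Pow(Add(Add(1, Pow(c, 2), Mul(-11, R)), -2), -1)) = Mul(0, Pow(Add(-1, Pow(c, 2), Mul(-11, R)), -1)) = 0)
Mul(Function('P')(-22, -19), 214) = Mul(0, 214) = 0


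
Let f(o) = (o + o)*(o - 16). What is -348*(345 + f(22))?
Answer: -211932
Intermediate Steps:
f(o) = 2*o*(-16 + o) (f(o) = (2*o)*(-16 + o) = 2*o*(-16 + o))
-348*(345 + f(22)) = -348*(345 + 2*22*(-16 + 22)) = -348*(345 + 2*22*6) = -348*(345 + 264) = -348*609 = -211932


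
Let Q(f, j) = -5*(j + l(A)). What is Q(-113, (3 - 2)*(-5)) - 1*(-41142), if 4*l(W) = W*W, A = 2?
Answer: 41162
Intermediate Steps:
l(W) = W²/4 (l(W) = (W*W)/4 = W²/4)
Q(f, j) = -5 - 5*j (Q(f, j) = -5*(j + (¼)*2²) = -5*(j + (¼)*4) = -5*(j + 1) = -5*(1 + j) = -5 - 5*j)
Q(-113, (3 - 2)*(-5)) - 1*(-41142) = (-5 - 5*(3 - 2)*(-5)) - 1*(-41142) = (-5 - 5*(-5)) + 41142 = (-5 + 25) + 41142 = 20 + 41142 = 41162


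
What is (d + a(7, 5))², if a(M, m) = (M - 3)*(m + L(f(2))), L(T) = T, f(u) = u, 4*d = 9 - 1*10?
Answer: 12321/16 ≈ 770.06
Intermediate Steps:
d = -¼ (d = (9 - 1*10)/4 = (9 - 10)/4 = (¼)*(-1) = -¼ ≈ -0.25000)
a(M, m) = (-3 + M)*(2 + m) (a(M, m) = (M - 3)*(m + 2) = (-3 + M)*(2 + m))
(d + a(7, 5))² = (-¼ + (-6 - 3*5 + 2*7 + 7*5))² = (-¼ + (-6 - 15 + 14 + 35))² = (-¼ + 28)² = (111/4)² = 12321/16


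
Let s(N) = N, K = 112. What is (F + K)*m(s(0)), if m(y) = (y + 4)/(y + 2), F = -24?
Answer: 176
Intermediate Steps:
m(y) = (4 + y)/(2 + y)
(F + K)*m(s(0)) = (-24 + 112)*((4 + 0)/(2 + 0)) = 88*(4/2) = 88*((½)*4) = 88*2 = 176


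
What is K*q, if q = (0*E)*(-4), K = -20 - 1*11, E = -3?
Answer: 0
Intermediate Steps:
K = -31 (K = -20 - 11 = -31)
q = 0 (q = (0*(-3))*(-4) = 0*(-4) = 0)
K*q = -31*0 = 0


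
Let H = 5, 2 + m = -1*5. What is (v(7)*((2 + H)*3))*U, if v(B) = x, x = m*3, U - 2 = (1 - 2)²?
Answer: -1323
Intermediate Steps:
m = -7 (m = -2 - 1*5 = -2 - 5 = -7)
U = 3 (U = 2 + (1 - 2)² = 2 + (-1)² = 2 + 1 = 3)
x = -21 (x = -7*3 = -21)
v(B) = -21
(v(7)*((2 + H)*3))*U = -21*(2 + 5)*3*3 = -147*3*3 = -21*21*3 = -441*3 = -1323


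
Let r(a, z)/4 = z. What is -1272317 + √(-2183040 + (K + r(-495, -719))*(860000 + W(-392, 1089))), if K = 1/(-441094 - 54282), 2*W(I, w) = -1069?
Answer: -1272317 + 3*I*√16864293046442984086/247688 ≈ -1.2723e+6 + 49739.0*I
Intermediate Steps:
r(a, z) = 4*z
W(I, w) = -1069/2 (W(I, w) = (½)*(-1069) = -1069/2)
K = -1/495376 (K = 1/(-495376) = -1/495376 ≈ -2.0187e-6)
-1272317 + √(-2183040 + (K + r(-495, -719))*(860000 + W(-392, 1089))) = -1272317 + √(-2183040 + (-1/495376 + 4*(-719))*(860000 - 1069/2)) = -1272317 + √(-2183040 + (-1/495376 - 2876)*(1718931/2)) = -1272317 + √(-2183040 - 1424701377/495376*1718931/2) = -1272317 + √(-2183040 - 2448963362667987/990752) = -1272317 + √(-2451126213914067/990752) = -1272317 + 3*I*√16864293046442984086/247688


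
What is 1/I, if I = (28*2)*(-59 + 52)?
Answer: -1/392 ≈ -0.0025510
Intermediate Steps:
I = -392 (I = 56*(-7) = -392)
1/I = 1/(-392) = -1/392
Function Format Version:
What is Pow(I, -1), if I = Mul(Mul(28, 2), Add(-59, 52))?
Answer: Rational(-1, 392) ≈ -0.0025510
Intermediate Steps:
I = -392 (I = Mul(56, -7) = -392)
Pow(I, -1) = Pow(-392, -1) = Rational(-1, 392)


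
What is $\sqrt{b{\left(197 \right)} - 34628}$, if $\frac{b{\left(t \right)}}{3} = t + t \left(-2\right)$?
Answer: $i \sqrt{35219} \approx 187.67 i$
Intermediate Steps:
$b{\left(t \right)} = - 3 t$ ($b{\left(t \right)} = 3 \left(t + t \left(-2\right)\right) = 3 \left(t - 2 t\right) = 3 \left(- t\right) = - 3 t$)
$\sqrt{b{\left(197 \right)} - 34628} = \sqrt{\left(-3\right) 197 - 34628} = \sqrt{-591 - 34628} = \sqrt{-35219} = i \sqrt{35219}$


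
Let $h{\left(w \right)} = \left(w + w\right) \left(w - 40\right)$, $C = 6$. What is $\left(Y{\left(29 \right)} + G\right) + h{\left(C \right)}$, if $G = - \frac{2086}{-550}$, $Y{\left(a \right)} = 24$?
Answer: $- \frac{104557}{275} \approx -380.21$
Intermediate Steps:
$G = \frac{1043}{275}$ ($G = \left(-2086\right) \left(- \frac{1}{550}\right) = \frac{1043}{275} \approx 3.7927$)
$h{\left(w \right)} = 2 w \left(-40 + w\right)$
$\left(Y{\left(29 \right)} + G\right) + h{\left(C \right)} = \left(24 + \frac{1043}{275}\right) + 2 \cdot 6 \left(-40 + 6\right) = \frac{7643}{275} + 2 \cdot 6 \left(-34\right) = \frac{7643}{275} - 408 = - \frac{104557}{275}$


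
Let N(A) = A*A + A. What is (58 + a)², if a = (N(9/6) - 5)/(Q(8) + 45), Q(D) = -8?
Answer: 73599241/21904 ≈ 3360.1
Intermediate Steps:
N(A) = A + A² (N(A) = A² + A = A + A²)
a = -5/148 (a = ((9/6)*(1 + 9/6) - 5)/(-8 + 45) = ((9*(⅙))*(1 + 9*(⅙)) - 5)/37 = (3*(1 + 3/2)/2 - 5)*(1/37) = ((3/2)*(5/2) - 5)*(1/37) = (15/4 - 5)*(1/37) = -5/4*1/37 = -5/148 ≈ -0.033784)
(58 + a)² = (58 - 5/148)² = (8579/148)² = 73599241/21904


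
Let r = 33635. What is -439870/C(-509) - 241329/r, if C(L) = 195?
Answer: -2968417321/1311765 ≈ -2262.9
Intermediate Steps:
-439870/C(-509) - 241329/r = -439870/195 - 241329/33635 = -439870*1/195 - 241329*1/33635 = -87974/39 - 241329/33635 = -2968417321/1311765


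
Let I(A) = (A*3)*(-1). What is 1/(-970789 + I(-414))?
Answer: -1/969547 ≈ -1.0314e-6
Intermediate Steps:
I(A) = -3*A (I(A) = (3*A)*(-1) = -3*A)
1/(-970789 + I(-414)) = 1/(-970789 - 3*(-414)) = 1/(-970789 + 1242) = 1/(-969547) = -1/969547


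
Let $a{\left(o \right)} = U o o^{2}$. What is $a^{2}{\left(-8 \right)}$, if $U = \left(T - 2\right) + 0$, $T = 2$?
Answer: $0$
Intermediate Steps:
$U = 0$ ($U = \left(2 - 2\right) + 0 = 0 + 0 = 0$)
$a{\left(o \right)} = 0$ ($a{\left(o \right)} = 0 o o^{2} = 0 o^{2} = 0$)
$a^{2}{\left(-8 \right)} = 0^{2} = 0$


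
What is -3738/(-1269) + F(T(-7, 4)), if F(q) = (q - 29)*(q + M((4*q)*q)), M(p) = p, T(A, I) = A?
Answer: -2876846/423 ≈ -6801.1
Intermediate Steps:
F(q) = (-29 + q)*(q + 4*q²) (F(q) = (q - 29)*(q + (4*q)*q) = (-29 + q)*(q + 4*q²))
-3738/(-1269) + F(T(-7, 4)) = -3738/(-1269) - 7*(-29 - 115*(-7) + 4*(-7)²) = -3738*(-1/1269) - 7*(-29 + 805 + 4*49) = 1246/423 - 7*(-29 + 805 + 196) = 1246/423 - 7*972 = 1246/423 - 6804 = -2876846/423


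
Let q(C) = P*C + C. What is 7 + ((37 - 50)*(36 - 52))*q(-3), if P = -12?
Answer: 6871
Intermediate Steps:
q(C) = -11*C (q(C) = -12*C + C = -11*C)
7 + ((37 - 50)*(36 - 52))*q(-3) = 7 + ((37 - 50)*(36 - 52))*(-11*(-3)) = 7 - 13*(-16)*33 = 7 + 208*33 = 7 + 6864 = 6871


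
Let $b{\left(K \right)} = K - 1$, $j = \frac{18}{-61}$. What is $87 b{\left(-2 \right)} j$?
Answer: $\frac{4698}{61} \approx 77.016$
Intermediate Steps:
$j = - \frac{18}{61}$ ($j = 18 \left(- \frac{1}{61}\right) = - \frac{18}{61} \approx -0.29508$)
$b{\left(K \right)} = -1 + K$ ($b{\left(K \right)} = K - 1 = -1 + K$)
$87 b{\left(-2 \right)} j = 87 \left(-1 - 2\right) \left(- \frac{18}{61}\right) = 87 \left(-3\right) \left(- \frac{18}{61}\right) = \left(-261\right) \left(- \frac{18}{61}\right) = \frac{4698}{61}$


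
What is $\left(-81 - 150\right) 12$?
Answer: $-2772$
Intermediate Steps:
$\left(-81 - 150\right) 12 = \left(-231\right) 12 = -2772$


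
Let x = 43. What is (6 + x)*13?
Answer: 637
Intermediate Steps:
(6 + x)*13 = (6 + 43)*13 = 49*13 = 637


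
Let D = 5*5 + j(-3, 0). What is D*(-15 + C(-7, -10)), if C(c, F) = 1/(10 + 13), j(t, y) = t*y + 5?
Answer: -10320/23 ≈ -448.70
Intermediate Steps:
j(t, y) = 5 + t*y
C(c, F) = 1/23
D = 30 (D = 5*5 + (5 - 3*0) = 25 + (5 + 0) = 25 + 5 = 30)
D*(-15 + C(-7, -10)) = 30*(-15 + 1/23) = 30*(-344/23) = -10320/23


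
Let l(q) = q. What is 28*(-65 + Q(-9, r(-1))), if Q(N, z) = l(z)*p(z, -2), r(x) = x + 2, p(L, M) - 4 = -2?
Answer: -1764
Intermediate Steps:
p(L, M) = 2 (p(L, M) = 4 - 2 = 2)
r(x) = 2 + x
Q(N, z) = 2*z (Q(N, z) = z*2 = 2*z)
28*(-65 + Q(-9, r(-1))) = 28*(-65 + 2*(2 - 1)) = 28*(-65 + 2*1) = 28*(-65 + 2) = 28*(-63) = -1764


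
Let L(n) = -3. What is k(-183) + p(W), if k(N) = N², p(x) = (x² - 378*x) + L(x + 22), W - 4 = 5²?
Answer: 23365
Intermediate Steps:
W = 29 (W = 4 + 5² = 4 + 25 = 29)
p(x) = -3 + x² - 378*x (p(x) = (x² - 378*x) - 3 = -3 + x² - 378*x)
k(-183) + p(W) = (-183)² + (-3 + 29² - 378*29) = 33489 + (-3 + 841 - 10962) = 33489 - 10124 = 23365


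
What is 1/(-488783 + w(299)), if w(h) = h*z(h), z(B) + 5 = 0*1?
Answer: -1/490278 ≈ -2.0397e-6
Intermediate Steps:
z(B) = -5 (z(B) = -5 + 0*1 = -5 + 0 = -5)
w(h) = -5*h (w(h) = h*(-5) = -5*h)
1/(-488783 + w(299)) = 1/(-488783 - 5*299) = 1/(-488783 - 1495) = 1/(-490278) = -1/490278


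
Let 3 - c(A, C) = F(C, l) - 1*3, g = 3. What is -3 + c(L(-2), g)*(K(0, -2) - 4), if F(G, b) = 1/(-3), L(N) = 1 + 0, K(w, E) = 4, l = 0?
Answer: -3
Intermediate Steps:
L(N) = 1
F(G, b) = -⅓
c(A, C) = 19/3 (c(A, C) = 3 - (-⅓ - 1*3) = 3 - (-⅓ - 3) = 3 - 1*(-10/3) = 3 + 10/3 = 19/3)
-3 + c(L(-2), g)*(K(0, -2) - 4) = -3 + 19*(4 - 4)/3 = -3 + (19/3)*0 = -3 + 0 = -3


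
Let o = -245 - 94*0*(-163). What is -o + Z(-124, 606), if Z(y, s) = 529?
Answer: 774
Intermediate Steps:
o = -245 (o = -245 + 0*(-163) = -245 + 0 = -245)
-o + Z(-124, 606) = -1*(-245) + 529 = 245 + 529 = 774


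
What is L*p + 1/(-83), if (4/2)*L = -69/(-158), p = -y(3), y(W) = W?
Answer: -17497/26228 ≈ -0.66711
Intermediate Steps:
p = -3 (p = -1*3 = -3)
L = 69/316 (L = (-69/(-158))/2 = (-69*(-1/158))/2 = (1/2)*(69/158) = 69/316 ≈ 0.21835)
L*p + 1/(-83) = (69/316)*(-3) + 1/(-83) = -207/316 - 1/83 = -17497/26228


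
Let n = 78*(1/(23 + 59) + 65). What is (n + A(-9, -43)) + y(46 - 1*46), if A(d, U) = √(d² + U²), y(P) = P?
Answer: 207909/41 + √1930 ≈ 5114.9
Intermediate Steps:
A(d, U) = √(U² + d²)
n = 207909/41 (n = 78*(1/82 + 65) = 78*(5331/82) = 207909/41 ≈ 5071.0)
(n + A(-9, -43)) + y(46 - 1*46) = (207909/41 + √((-43)² + (-9)²)) + (46 - 1*46) = (207909/41 + √(1849 + 81)) + (46 - 46) = (207909/41 + √1930) + 0 = 207909/41 + √1930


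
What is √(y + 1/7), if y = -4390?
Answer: I*√215103/7 ≈ 66.256*I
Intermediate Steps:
√(y + 1/7) = √(-4390 + 1/7) = √(-4390 + ⅐) = √(-30729/7) = I*√215103/7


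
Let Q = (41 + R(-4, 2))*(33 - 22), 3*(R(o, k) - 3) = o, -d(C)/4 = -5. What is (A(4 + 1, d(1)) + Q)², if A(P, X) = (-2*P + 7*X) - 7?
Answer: 3157729/9 ≈ 3.5086e+5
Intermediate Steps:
d(C) = 20 (d(C) = -4*(-5) = 20)
R(o, k) = 3 + o/3
Q = 1408/3 (Q = (41 + (3 + (⅓)*(-4)))*(33 - 22) = (41 + (3 - 4/3))*11 = (41 + 5/3)*11 = (128/3)*11 = 1408/3 ≈ 469.33)
A(P, X) = -7 - 2*P + 7*X
(A(4 + 1, d(1)) + Q)² = ((-7 - 2*(4 + 1) + 7*20) + 1408/3)² = ((-7 - 2*5 + 140) + 1408/3)² = ((-7 - 10 + 140) + 1408/3)² = (123 + 1408/3)² = (1777/3)² = 3157729/9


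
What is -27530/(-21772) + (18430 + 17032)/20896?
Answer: 168418193/56868464 ≈ 2.9615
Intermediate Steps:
-27530/(-21772) + (18430 + 17032)/20896 = -27530*(-1/21772) + 35462*(1/20896) = 13765/10886 + 17731/10448 = 168418193/56868464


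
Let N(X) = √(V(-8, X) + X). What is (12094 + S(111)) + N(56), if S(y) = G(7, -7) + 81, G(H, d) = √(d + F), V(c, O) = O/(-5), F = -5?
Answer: 12175 + 4*√70/5 + 2*I*√3 ≈ 12182.0 + 3.4641*I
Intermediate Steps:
V(c, O) = -O/5 (V(c, O) = O*(-⅕) = -O/5)
G(H, d) = √(-5 + d) (G(H, d) = √(d - 5) = √(-5 + d))
N(X) = 2*√5*√X/5 (N(X) = √(-X/5 + X) = √(4*X/5) = 2*√5*√X/5)
S(y) = 81 + 2*I*√3 (S(y) = √(-5 - 7) + 81 = √(-12) + 81 = 2*I*√3 + 81 = 81 + 2*I*√3)
(12094 + S(111)) + N(56) = (12094 + (81 + 2*I*√3)) + 2*√5*√56/5 = (12175 + 2*I*√3) + 2*√5*(2*√14)/5 = (12175 + 2*I*√3) + 4*√70/5 = 12175 + 4*√70/5 + 2*I*√3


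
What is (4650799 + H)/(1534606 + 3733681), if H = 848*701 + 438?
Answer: 5245685/5268287 ≈ 0.99571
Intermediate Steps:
H = 594886 (H = 594448 + 438 = 594886)
(4650799 + H)/(1534606 + 3733681) = (4650799 + 594886)/(1534606 + 3733681) = 5245685/5268287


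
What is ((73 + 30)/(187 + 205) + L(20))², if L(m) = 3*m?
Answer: 558046129/153664 ≈ 3631.6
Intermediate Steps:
((73 + 30)/(187 + 205) + L(20))² = ((73 + 30)/(187 + 205) + 3*20)² = (103/392 + 60)² = (23623/392)² = 558046129/153664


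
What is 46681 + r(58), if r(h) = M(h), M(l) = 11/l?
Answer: 2707509/58 ≈ 46681.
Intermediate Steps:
r(h) = 11/h
46681 + r(58) = 46681 + 11/58 = 2707509/58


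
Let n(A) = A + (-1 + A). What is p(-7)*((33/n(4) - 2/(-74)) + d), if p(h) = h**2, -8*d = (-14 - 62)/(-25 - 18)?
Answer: 704809/3182 ≈ 221.50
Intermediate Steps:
n(A) = -1 + 2*A
d = -19/86 (d = -(-14 - 62)/(8*(-25 - 18)) = -(-19)/(2*(-43)) = -(-19)*(-1)/(2*43) = -1/8*76/43 = -19/86 ≈ -0.22093)
p(-7)*((33/n(4) - 2/(-74)) + d) = (-7)**2*((33/(-1 + 2*4) - 2/(-74)) - 19/86) = 49*((33/(-1 + 8) - 2*(-1/74)) - 19/86) = 49*((33/7 + 1/37) - 19/86) = 49*(1228/259 - 19/86) = 49*(100687/22274) = 704809/3182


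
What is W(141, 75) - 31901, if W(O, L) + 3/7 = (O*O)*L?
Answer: 10214215/7 ≈ 1.4592e+6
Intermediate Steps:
W(O, L) = -3/7 + L*O**2 (W(O, L) = -3/7 + (O*O)*L = -3/7 + O**2*L = -3/7 + L*O**2)
W(141, 75) - 31901 = (-3/7 + 75*141**2) - 31901 = (-3/7 + 75*19881) - 31901 = (-3/7 + 1491075) - 31901 = 10437522/7 - 31901 = 10214215/7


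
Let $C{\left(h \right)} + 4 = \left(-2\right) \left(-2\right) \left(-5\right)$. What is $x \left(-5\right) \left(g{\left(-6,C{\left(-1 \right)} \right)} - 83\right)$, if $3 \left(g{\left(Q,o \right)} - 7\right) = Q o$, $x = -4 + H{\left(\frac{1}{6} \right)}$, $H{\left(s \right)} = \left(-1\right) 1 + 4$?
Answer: $-140$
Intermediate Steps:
$H{\left(s \right)} = 3$ ($H{\left(s \right)} = -1 + 4 = 3$)
$x = -1$ ($x = -4 + 3 = -1$)
$C{\left(h \right)} = -24$ ($C{\left(h \right)} = -4 + \left(-2\right) \left(-2\right) \left(-5\right) = -4 + 4 \left(-5\right) = -4 - 20 = -24$)
$g{\left(Q,o \right)} = 7 + \frac{Q o}{3}$
$x \left(-5\right) \left(g{\left(-6,C{\left(-1 \right)} \right)} - 83\right) = \left(-1\right) \left(-5\right) \left(\left(7 + \frac{1}{3} \left(-6\right) \left(-24\right)\right) - 83\right) = 5 \left(\left(7 + 48\right) - 83\right) = 5 \left(55 - 83\right) = 5 \left(-28\right) = -140$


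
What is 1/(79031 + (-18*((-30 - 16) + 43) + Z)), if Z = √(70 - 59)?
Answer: 79085/6254437214 - √11/6254437214 ≈ 1.2644e-5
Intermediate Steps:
Z = √11 ≈ 3.3166
1/(79031 + (-18*((-30 - 16) + 43) + Z)) = 1/(79031 + (-18*((-30 - 16) + 43) + √11)) = 1/(79031 + (-18*(-46 + 43) + √11)) = 1/(79031 + (-18*(-3) + √11)) = 1/(79031 + (54 + √11)) = 1/(79085 + √11)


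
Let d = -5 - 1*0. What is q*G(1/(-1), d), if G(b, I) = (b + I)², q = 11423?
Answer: 411228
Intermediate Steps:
d = -5 (d = -5 + 0 = -5)
G(b, I) = (I + b)²
q*G(1/(-1), d) = 11423*(-5 + 1/(-1))² = 11423*(-5 - 1)² = 11423*(-6)² = 11423*36 = 411228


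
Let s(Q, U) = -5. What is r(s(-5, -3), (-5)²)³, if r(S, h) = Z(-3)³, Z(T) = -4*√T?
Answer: -21233664*I*√3 ≈ -3.6778e+7*I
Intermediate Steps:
r(S, h) = 192*I*√3 (r(S, h) = (-4*I*√3)³ = 192*I*√3)
r(s(-5, -3), (-5)²)³ = (192*I*√3)³ = -21233664*I*√3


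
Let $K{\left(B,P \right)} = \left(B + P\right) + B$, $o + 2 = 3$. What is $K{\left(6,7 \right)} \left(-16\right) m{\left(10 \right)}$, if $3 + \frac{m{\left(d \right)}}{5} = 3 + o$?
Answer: $-1520$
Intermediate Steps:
$o = 1$ ($o = -2 + 3 = 1$)
$K{\left(B,P \right)} = P + 2 B$
$m{\left(d \right)} = 5$ ($m{\left(d \right)} = -15 + 5 \left(3 + 1\right) = -15 + 5 \cdot 4 = -15 + 20 = 5$)
$K{\left(6,7 \right)} \left(-16\right) m{\left(10 \right)} = \left(7 + 2 \cdot 6\right) \left(-16\right) 5 = \left(7 + 12\right) \left(-16\right) 5 = 19 \left(-16\right) 5 = \left(-304\right) 5 = -1520$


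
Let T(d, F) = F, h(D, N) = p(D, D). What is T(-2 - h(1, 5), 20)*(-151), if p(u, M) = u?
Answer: -3020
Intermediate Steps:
h(D, N) = D
T(-2 - h(1, 5), 20)*(-151) = 20*(-151) = -3020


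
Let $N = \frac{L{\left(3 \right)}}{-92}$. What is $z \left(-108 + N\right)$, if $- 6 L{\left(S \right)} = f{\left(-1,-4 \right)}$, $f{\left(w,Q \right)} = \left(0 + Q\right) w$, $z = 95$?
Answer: $- \frac{1415785}{138} \approx -10259.0$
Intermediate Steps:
$f{\left(w,Q \right)} = Q w$
$L{\left(S \right)} = - \frac{2}{3}$ ($L{\left(S \right)} = - \frac{\left(-4\right) \left(-1\right)}{6} = \left(- \frac{1}{6}\right) 4 = - \frac{2}{3}$)
$N = \frac{1}{138}$ ($N = - \frac{2}{3 \left(-92\right)} = \left(- \frac{2}{3}\right) \left(- \frac{1}{92}\right) = \frac{1}{138} \approx 0.0072464$)
$z \left(-108 + N\right) = 95 \left(-108 + \frac{1}{138}\right) = 95 \left(- \frac{14903}{138}\right) = - \frac{1415785}{138}$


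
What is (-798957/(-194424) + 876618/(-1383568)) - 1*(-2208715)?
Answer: 6188986191297619/2802071092 ≈ 2.2087e+6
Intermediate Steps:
(-798957/(-194424) + 876618/(-1383568)) - 1*(-2208715) = (-798957*(-1/194424) + 876618*(-1/1383568)) + 2208715 = (266319/64808 - 438309/691784) + 2208715 = 9739330839/2802071092 + 2208715 = 6188986191297619/2802071092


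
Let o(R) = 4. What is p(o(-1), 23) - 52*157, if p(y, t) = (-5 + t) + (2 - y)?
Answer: -8148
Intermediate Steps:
p(y, t) = -3 + t - y
p(o(-1), 23) - 52*157 = (-3 + 23 - 1*4) - 52*157 = (-3 + 23 - 4) - 8164 = 16 - 8164 = -8148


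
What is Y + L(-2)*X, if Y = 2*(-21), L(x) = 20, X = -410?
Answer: -8242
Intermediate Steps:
Y = -42
Y + L(-2)*X = -42 + 20*(-410) = -42 - 8200 = -8242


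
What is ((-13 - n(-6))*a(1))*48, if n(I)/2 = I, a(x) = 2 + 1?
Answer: -144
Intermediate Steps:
a(x) = 3
n(I) = 2*I
((-13 - n(-6))*a(1))*48 = ((-13 - 2*(-6))*3)*48 = ((-13 - 1*(-12))*3)*48 = ((-13 + 12)*3)*48 = -1*3*48 = -3*48 = -144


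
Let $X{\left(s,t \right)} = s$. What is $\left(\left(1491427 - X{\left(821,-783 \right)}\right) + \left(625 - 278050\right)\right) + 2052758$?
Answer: $3265939$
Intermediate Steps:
$\left(\left(1491427 - X{\left(821,-783 \right)}\right) + \left(625 - 278050\right)\right) + 2052758 = \left(\left(1491427 - 821\right) + \left(625 - 278050\right)\right) + 2052758 = \left(1490606 - 277425\right) + 2052758 = 1213181 + 2052758 = 3265939$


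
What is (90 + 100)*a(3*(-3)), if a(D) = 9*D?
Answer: -15390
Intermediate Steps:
(90 + 100)*a(3*(-3)) = (90 + 100)*(9*(3*(-3))) = 190*(9*(-9)) = 190*(-81) = -15390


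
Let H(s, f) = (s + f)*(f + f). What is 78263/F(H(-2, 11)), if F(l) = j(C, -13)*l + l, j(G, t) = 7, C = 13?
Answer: 78263/1584 ≈ 49.408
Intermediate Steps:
H(s, f) = 2*f*(f + s) (H(s, f) = (f + s)*(2*f) = 2*f*(f + s))
F(l) = 8*l (F(l) = 7*l + l = 8*l)
78263/F(H(-2, 11)) = 78263/((8*(2*11*(11 - 2)))) = 78263/((8*(2*11*9))) = 78263/((8*198)) = 78263/1584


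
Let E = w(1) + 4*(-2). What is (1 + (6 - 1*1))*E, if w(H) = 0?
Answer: -48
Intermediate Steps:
E = -8 (E = 0 + 4*(-2) = 0 - 8 = -8)
(1 + (6 - 1*1))*E = (1 + (6 - 1*1))*(-8) = (1 + (6 - 1))*(-8) = (1 + 5)*(-8) = 6*(-8) = -48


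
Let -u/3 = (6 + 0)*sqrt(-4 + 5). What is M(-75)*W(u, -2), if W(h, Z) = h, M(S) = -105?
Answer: 1890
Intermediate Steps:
u = -18 (u = -3*(6 + 0)*sqrt(-4 + 5) = -18*sqrt(1) = -18 ≈ -18.000)
M(-75)*W(u, -2) = -105*(-18) = 1890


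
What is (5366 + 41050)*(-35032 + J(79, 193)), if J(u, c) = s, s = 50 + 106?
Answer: -1618804416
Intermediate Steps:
s = 156
J(u, c) = 156
(5366 + 41050)*(-35032 + J(79, 193)) = (5366 + 41050)*(-35032 + 156) = 46416*(-34876) = -1618804416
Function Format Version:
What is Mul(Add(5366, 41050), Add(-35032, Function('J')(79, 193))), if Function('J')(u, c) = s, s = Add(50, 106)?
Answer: -1618804416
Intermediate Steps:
s = 156
Function('J')(u, c) = 156
Mul(Add(5366, 41050), Add(-35032, Function('J')(79, 193))) = Mul(Add(5366, 41050), Add(-35032, 156)) = Mul(46416, -34876) = -1618804416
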